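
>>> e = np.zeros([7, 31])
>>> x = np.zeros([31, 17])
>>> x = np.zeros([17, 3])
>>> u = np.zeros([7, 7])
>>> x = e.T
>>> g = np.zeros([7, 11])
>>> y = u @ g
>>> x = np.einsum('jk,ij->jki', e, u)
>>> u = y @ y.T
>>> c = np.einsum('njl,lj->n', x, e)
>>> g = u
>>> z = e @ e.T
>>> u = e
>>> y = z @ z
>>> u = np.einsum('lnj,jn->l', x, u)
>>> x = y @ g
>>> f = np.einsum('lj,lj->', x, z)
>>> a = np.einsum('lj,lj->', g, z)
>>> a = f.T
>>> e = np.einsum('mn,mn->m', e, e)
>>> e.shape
(7,)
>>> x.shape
(7, 7)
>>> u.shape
(7,)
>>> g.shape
(7, 7)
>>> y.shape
(7, 7)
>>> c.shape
(7,)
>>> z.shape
(7, 7)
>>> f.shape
()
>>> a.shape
()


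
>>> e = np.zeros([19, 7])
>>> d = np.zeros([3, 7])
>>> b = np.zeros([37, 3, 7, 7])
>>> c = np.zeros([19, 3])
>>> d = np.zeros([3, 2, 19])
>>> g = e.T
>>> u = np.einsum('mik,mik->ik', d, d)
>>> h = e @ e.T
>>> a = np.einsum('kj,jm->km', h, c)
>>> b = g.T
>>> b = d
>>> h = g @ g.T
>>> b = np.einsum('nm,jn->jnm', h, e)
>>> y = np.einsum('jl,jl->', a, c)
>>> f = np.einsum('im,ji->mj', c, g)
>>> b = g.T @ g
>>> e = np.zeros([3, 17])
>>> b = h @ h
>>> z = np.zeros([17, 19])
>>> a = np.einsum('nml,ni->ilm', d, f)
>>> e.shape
(3, 17)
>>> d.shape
(3, 2, 19)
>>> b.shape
(7, 7)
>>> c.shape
(19, 3)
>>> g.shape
(7, 19)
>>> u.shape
(2, 19)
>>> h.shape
(7, 7)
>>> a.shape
(7, 19, 2)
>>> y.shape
()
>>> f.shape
(3, 7)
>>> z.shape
(17, 19)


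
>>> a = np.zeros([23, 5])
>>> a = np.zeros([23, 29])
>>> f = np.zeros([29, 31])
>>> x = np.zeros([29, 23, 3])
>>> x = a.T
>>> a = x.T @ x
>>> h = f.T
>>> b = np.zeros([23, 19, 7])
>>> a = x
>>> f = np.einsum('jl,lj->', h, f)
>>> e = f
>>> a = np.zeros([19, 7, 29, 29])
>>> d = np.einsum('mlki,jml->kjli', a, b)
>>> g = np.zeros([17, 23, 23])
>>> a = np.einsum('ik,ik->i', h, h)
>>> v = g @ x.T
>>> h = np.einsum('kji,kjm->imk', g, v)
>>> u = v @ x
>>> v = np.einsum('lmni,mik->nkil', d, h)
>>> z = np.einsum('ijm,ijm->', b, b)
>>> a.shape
(31,)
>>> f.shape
()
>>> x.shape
(29, 23)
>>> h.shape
(23, 29, 17)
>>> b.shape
(23, 19, 7)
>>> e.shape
()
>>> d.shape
(29, 23, 7, 29)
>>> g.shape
(17, 23, 23)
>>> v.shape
(7, 17, 29, 29)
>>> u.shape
(17, 23, 23)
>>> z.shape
()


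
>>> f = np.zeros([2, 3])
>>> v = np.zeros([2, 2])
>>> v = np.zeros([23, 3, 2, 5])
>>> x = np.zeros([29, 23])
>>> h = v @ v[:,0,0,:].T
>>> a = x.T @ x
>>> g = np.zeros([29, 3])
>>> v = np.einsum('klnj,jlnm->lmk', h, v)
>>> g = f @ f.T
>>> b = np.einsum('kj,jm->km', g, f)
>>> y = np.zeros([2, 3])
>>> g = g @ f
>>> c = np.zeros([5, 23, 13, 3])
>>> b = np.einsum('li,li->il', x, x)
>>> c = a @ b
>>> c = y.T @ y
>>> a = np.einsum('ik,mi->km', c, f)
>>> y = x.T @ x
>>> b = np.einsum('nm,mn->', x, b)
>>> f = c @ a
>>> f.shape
(3, 2)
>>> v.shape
(3, 5, 23)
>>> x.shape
(29, 23)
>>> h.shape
(23, 3, 2, 23)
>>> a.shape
(3, 2)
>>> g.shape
(2, 3)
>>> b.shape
()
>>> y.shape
(23, 23)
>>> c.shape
(3, 3)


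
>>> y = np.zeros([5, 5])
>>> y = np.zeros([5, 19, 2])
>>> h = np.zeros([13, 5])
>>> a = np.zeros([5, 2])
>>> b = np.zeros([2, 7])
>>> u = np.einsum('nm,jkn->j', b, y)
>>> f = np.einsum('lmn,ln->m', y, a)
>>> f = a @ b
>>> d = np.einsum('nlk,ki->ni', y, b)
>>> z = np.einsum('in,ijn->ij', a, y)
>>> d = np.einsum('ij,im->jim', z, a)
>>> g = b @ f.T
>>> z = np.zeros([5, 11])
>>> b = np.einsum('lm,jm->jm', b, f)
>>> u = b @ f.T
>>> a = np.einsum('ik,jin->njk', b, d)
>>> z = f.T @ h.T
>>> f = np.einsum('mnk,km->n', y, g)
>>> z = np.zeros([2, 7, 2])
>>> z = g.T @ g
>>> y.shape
(5, 19, 2)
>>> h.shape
(13, 5)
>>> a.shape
(2, 19, 7)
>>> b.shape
(5, 7)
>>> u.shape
(5, 5)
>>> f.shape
(19,)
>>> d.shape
(19, 5, 2)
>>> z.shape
(5, 5)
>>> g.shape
(2, 5)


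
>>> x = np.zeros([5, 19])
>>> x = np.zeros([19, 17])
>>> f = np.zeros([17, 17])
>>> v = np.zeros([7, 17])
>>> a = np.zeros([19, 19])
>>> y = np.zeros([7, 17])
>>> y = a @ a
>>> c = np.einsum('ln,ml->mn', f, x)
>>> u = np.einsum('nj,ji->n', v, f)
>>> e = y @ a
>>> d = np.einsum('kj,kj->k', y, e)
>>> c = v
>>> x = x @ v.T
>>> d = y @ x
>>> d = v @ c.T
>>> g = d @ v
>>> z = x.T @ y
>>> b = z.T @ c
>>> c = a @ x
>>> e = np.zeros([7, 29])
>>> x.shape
(19, 7)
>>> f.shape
(17, 17)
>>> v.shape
(7, 17)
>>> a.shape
(19, 19)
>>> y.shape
(19, 19)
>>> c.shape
(19, 7)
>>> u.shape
(7,)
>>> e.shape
(7, 29)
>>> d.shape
(7, 7)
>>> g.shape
(7, 17)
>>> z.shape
(7, 19)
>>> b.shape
(19, 17)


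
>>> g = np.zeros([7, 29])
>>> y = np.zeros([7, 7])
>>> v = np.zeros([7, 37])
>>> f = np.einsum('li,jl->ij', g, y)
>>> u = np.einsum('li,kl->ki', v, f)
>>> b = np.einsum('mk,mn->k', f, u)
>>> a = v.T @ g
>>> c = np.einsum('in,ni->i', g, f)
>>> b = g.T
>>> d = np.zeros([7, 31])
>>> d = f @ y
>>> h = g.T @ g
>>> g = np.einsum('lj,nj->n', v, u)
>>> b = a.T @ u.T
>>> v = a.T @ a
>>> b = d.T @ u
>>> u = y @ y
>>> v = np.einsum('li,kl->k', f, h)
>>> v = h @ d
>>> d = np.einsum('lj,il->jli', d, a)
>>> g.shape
(29,)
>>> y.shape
(7, 7)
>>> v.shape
(29, 7)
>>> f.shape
(29, 7)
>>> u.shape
(7, 7)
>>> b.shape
(7, 37)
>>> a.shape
(37, 29)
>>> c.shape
(7,)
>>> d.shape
(7, 29, 37)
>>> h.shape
(29, 29)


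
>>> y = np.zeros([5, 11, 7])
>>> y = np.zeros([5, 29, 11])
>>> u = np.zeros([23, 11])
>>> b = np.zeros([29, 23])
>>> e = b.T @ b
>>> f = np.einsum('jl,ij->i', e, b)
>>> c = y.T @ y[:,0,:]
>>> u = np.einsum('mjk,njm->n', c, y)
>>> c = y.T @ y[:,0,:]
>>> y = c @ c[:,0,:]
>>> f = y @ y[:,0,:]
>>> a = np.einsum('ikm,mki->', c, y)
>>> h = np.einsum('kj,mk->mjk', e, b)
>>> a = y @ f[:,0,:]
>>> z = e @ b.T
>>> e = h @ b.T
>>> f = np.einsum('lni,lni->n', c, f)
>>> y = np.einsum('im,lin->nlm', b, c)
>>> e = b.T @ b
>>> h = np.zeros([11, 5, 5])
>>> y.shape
(11, 11, 23)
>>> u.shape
(5,)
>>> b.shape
(29, 23)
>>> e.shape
(23, 23)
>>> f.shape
(29,)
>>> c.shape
(11, 29, 11)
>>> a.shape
(11, 29, 11)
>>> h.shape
(11, 5, 5)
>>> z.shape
(23, 29)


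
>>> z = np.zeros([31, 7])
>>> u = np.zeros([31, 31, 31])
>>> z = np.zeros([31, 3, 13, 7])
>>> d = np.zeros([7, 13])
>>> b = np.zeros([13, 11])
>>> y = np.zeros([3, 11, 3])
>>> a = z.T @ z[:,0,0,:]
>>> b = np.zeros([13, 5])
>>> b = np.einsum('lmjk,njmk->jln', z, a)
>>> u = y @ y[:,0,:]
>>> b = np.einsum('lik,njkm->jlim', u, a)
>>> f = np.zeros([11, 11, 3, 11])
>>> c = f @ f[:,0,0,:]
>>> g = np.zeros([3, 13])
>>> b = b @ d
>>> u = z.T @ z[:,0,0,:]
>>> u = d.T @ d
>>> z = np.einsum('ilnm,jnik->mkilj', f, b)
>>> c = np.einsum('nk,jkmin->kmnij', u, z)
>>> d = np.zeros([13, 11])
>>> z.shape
(11, 13, 11, 11, 13)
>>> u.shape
(13, 13)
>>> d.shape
(13, 11)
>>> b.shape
(13, 3, 11, 13)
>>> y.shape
(3, 11, 3)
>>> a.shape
(7, 13, 3, 7)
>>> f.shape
(11, 11, 3, 11)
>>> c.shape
(13, 11, 13, 11, 11)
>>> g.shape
(3, 13)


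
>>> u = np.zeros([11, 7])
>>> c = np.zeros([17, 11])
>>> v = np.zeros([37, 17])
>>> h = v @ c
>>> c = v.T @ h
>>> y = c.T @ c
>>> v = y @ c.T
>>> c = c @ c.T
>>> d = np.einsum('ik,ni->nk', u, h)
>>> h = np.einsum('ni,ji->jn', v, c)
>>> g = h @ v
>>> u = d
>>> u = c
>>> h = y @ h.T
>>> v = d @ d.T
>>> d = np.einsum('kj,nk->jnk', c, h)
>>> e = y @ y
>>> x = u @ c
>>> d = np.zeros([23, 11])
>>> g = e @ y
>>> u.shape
(17, 17)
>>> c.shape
(17, 17)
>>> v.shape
(37, 37)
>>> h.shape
(11, 17)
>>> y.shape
(11, 11)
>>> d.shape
(23, 11)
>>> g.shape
(11, 11)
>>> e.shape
(11, 11)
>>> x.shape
(17, 17)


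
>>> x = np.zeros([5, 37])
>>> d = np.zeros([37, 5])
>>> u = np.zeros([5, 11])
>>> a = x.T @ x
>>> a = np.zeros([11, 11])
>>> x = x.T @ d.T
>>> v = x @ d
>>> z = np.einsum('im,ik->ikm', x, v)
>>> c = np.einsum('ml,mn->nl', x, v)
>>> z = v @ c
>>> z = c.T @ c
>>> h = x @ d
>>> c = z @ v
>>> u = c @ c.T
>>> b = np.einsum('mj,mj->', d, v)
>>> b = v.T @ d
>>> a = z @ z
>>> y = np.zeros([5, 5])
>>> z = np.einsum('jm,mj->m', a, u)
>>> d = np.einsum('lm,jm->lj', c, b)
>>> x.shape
(37, 37)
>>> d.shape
(37, 5)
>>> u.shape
(37, 37)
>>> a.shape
(37, 37)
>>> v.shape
(37, 5)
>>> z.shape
(37,)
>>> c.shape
(37, 5)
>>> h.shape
(37, 5)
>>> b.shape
(5, 5)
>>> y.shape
(5, 5)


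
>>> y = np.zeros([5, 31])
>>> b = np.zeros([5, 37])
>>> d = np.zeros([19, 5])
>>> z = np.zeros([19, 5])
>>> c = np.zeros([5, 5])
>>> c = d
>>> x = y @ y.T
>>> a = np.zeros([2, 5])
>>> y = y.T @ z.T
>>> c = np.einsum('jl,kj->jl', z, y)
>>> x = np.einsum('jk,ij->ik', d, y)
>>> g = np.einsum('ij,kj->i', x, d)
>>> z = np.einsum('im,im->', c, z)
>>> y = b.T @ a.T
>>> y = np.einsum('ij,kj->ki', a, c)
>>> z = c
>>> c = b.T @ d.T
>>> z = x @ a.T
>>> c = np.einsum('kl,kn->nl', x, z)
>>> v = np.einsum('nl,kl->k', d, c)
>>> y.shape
(19, 2)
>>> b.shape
(5, 37)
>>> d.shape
(19, 5)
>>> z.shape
(31, 2)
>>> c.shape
(2, 5)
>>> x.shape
(31, 5)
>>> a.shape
(2, 5)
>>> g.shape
(31,)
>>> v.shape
(2,)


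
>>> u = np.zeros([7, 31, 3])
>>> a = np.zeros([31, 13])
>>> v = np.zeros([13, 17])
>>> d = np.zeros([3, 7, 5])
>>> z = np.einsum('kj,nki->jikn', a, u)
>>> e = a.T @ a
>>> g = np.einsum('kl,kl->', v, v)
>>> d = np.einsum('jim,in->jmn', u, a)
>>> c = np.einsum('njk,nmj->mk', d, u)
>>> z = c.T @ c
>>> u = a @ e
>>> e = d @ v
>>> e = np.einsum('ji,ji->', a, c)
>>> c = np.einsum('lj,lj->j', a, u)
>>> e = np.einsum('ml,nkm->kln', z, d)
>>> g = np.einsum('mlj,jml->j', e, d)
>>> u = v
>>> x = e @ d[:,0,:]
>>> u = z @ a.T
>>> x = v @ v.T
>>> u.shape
(13, 31)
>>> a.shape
(31, 13)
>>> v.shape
(13, 17)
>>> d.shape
(7, 3, 13)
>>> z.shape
(13, 13)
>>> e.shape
(3, 13, 7)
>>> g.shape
(7,)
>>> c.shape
(13,)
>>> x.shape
(13, 13)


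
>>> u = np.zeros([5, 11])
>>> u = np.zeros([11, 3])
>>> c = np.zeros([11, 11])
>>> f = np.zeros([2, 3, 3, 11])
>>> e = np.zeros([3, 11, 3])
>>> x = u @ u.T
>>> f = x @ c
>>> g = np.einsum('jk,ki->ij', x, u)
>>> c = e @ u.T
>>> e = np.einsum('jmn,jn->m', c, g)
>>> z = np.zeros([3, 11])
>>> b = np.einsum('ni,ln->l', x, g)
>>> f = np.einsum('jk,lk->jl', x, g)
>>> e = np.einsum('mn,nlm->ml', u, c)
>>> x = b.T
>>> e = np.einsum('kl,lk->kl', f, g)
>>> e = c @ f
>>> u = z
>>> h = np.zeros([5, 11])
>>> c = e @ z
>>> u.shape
(3, 11)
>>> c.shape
(3, 11, 11)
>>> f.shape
(11, 3)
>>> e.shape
(3, 11, 3)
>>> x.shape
(3,)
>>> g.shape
(3, 11)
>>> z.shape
(3, 11)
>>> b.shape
(3,)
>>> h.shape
(5, 11)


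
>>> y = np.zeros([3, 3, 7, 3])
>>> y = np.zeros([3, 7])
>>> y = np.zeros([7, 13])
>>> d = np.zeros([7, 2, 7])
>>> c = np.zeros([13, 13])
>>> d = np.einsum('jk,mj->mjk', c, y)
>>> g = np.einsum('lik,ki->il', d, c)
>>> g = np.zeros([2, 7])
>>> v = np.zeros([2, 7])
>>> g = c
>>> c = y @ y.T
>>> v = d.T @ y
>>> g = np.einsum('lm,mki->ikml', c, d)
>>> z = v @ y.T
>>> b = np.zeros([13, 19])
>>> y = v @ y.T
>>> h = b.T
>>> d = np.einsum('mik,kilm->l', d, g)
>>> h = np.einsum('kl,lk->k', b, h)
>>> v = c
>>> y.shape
(13, 13, 7)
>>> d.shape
(7,)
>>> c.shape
(7, 7)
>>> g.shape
(13, 13, 7, 7)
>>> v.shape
(7, 7)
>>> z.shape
(13, 13, 7)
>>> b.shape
(13, 19)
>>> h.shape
(13,)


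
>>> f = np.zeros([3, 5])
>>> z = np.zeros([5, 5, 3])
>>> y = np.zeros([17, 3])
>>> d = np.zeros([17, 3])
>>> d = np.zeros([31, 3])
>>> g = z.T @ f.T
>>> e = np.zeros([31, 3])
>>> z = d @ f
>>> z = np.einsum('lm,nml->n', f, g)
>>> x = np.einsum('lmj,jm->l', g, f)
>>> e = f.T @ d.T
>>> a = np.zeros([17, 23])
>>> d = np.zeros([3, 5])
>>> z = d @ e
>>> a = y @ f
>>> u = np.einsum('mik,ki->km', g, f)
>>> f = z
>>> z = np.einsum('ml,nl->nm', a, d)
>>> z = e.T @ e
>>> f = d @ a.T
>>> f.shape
(3, 17)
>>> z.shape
(31, 31)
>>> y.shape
(17, 3)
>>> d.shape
(3, 5)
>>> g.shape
(3, 5, 3)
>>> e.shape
(5, 31)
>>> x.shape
(3,)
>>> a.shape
(17, 5)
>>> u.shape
(3, 3)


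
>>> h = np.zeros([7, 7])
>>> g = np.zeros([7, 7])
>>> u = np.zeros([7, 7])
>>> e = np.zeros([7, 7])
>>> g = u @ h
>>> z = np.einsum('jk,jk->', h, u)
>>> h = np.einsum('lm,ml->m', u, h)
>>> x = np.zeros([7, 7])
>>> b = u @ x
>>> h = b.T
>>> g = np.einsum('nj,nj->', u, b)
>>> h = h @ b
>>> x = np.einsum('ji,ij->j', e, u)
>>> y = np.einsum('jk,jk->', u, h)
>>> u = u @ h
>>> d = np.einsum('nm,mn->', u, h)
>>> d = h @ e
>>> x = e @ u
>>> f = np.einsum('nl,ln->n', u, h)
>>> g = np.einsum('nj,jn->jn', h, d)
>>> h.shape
(7, 7)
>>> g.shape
(7, 7)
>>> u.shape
(7, 7)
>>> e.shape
(7, 7)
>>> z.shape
()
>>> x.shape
(7, 7)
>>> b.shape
(7, 7)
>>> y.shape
()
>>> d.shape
(7, 7)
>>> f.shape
(7,)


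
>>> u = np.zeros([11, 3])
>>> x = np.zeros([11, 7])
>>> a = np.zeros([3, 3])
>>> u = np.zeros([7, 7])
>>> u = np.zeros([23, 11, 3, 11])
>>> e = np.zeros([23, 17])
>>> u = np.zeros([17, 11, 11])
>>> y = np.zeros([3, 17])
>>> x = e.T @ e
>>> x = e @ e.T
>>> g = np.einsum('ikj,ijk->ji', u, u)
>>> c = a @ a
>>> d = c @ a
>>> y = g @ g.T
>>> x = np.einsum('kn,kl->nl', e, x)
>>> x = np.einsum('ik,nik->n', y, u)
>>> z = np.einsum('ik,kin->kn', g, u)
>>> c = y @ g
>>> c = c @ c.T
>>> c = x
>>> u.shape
(17, 11, 11)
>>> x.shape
(17,)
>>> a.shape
(3, 3)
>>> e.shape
(23, 17)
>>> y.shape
(11, 11)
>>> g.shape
(11, 17)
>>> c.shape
(17,)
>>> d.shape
(3, 3)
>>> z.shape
(17, 11)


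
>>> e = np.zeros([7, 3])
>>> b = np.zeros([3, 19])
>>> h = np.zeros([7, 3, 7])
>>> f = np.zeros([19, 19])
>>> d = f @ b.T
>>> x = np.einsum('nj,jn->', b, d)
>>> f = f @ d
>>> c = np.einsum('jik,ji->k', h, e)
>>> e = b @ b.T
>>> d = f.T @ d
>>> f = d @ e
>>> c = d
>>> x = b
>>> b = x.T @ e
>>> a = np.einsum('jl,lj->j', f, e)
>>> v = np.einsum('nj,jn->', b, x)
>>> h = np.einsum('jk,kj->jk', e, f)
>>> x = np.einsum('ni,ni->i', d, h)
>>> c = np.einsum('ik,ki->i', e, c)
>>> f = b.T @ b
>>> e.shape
(3, 3)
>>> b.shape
(19, 3)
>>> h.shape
(3, 3)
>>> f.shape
(3, 3)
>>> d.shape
(3, 3)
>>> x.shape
(3,)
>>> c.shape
(3,)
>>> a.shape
(3,)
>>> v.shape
()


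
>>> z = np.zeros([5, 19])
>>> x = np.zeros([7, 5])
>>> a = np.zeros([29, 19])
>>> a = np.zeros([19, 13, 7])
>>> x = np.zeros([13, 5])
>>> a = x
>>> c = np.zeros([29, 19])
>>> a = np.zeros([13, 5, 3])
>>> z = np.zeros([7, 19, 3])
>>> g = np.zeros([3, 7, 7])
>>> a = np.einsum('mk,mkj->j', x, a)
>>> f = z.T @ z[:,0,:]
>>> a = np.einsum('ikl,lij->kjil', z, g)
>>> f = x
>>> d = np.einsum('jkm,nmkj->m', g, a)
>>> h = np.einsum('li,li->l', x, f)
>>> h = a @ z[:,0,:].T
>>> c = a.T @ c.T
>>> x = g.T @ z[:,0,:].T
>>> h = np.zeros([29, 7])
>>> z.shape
(7, 19, 3)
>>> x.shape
(7, 7, 7)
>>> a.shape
(19, 7, 7, 3)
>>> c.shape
(3, 7, 7, 29)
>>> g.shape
(3, 7, 7)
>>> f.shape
(13, 5)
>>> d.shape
(7,)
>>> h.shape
(29, 7)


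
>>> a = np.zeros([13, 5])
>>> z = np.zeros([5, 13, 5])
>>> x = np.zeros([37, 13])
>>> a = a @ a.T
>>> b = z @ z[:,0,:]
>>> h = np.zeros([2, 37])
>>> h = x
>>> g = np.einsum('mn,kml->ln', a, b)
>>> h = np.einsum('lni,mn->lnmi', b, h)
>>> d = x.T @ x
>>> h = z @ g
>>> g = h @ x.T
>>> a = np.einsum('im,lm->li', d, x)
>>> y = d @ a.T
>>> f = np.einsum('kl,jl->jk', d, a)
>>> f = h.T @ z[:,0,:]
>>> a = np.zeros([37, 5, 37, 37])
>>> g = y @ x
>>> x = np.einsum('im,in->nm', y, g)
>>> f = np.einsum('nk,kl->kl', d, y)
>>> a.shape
(37, 5, 37, 37)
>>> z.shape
(5, 13, 5)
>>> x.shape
(13, 37)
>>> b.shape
(5, 13, 5)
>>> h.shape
(5, 13, 13)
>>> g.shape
(13, 13)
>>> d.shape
(13, 13)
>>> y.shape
(13, 37)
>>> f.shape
(13, 37)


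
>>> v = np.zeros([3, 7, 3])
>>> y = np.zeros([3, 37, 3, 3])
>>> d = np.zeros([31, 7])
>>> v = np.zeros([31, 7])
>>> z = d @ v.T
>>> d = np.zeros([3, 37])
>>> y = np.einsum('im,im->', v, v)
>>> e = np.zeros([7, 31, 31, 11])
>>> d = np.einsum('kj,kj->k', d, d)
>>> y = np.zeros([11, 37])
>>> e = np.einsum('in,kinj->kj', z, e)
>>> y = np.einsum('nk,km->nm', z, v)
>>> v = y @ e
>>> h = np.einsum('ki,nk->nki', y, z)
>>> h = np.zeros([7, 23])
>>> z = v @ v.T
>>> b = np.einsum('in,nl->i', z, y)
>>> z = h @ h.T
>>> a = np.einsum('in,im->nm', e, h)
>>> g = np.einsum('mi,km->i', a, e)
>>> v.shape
(31, 11)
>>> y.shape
(31, 7)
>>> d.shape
(3,)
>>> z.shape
(7, 7)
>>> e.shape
(7, 11)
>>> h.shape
(7, 23)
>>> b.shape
(31,)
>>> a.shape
(11, 23)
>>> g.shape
(23,)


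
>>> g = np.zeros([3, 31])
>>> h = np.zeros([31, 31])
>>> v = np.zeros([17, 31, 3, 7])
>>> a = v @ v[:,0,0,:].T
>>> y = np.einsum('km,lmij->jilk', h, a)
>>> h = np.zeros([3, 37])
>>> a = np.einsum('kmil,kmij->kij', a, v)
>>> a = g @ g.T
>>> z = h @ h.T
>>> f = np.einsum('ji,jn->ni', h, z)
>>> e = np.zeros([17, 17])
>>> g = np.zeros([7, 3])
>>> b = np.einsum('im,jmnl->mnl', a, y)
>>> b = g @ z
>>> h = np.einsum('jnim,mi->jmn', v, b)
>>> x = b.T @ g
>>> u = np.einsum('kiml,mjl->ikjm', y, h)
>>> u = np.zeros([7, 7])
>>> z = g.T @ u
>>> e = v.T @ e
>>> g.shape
(7, 3)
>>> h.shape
(17, 7, 31)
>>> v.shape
(17, 31, 3, 7)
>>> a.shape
(3, 3)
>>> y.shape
(17, 3, 17, 31)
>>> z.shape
(3, 7)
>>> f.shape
(3, 37)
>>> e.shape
(7, 3, 31, 17)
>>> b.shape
(7, 3)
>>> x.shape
(3, 3)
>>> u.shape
(7, 7)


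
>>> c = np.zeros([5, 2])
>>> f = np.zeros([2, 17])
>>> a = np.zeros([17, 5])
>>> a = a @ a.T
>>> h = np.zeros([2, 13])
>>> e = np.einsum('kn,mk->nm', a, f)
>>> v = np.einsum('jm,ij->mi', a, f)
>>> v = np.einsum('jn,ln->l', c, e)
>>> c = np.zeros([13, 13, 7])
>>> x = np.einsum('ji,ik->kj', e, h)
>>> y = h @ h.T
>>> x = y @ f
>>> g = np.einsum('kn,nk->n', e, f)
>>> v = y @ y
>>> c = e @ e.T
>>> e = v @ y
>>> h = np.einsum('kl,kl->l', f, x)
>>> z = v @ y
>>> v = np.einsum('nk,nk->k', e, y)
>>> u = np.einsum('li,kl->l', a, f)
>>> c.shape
(17, 17)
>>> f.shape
(2, 17)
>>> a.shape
(17, 17)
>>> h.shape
(17,)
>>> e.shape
(2, 2)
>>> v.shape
(2,)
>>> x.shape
(2, 17)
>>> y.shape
(2, 2)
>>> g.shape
(2,)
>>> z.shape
(2, 2)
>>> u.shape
(17,)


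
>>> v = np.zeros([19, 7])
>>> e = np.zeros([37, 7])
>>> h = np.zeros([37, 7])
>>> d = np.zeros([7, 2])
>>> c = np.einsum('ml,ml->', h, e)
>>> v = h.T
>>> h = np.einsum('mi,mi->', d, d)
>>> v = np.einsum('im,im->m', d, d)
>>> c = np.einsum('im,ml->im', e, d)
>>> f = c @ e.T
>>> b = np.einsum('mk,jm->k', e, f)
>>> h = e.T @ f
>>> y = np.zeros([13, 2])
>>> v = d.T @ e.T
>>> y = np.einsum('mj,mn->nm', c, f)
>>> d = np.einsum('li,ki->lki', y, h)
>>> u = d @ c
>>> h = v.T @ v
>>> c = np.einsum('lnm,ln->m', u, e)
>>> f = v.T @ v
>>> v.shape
(2, 37)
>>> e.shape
(37, 7)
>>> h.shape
(37, 37)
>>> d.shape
(37, 7, 37)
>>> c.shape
(7,)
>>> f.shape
(37, 37)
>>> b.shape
(7,)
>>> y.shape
(37, 37)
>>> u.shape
(37, 7, 7)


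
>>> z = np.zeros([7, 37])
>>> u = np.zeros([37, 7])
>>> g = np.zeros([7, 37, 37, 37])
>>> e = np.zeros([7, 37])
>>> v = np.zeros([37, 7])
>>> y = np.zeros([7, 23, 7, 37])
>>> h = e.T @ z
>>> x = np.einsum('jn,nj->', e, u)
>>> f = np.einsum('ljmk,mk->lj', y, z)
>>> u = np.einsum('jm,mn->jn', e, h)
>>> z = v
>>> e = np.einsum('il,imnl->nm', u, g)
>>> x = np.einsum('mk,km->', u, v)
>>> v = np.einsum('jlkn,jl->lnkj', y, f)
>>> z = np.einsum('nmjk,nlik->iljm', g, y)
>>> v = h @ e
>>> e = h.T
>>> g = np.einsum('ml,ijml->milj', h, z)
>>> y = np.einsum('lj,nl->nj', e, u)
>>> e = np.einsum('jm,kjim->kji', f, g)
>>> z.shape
(7, 23, 37, 37)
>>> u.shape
(7, 37)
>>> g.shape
(37, 7, 37, 23)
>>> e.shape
(37, 7, 37)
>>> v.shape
(37, 37)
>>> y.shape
(7, 37)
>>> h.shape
(37, 37)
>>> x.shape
()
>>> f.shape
(7, 23)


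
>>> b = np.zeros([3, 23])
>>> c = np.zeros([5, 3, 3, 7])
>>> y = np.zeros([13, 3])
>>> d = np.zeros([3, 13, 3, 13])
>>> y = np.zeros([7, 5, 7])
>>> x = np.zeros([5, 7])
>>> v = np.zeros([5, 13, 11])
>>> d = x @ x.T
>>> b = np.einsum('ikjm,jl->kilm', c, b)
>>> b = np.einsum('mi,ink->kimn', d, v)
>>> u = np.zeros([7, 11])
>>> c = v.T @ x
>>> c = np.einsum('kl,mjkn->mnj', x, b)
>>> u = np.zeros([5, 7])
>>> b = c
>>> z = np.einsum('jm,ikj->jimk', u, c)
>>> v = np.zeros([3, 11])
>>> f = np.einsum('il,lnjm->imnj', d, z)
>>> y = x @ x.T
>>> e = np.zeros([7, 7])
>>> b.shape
(11, 13, 5)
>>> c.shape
(11, 13, 5)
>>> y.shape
(5, 5)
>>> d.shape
(5, 5)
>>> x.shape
(5, 7)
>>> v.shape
(3, 11)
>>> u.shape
(5, 7)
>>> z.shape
(5, 11, 7, 13)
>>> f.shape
(5, 13, 11, 7)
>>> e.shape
(7, 7)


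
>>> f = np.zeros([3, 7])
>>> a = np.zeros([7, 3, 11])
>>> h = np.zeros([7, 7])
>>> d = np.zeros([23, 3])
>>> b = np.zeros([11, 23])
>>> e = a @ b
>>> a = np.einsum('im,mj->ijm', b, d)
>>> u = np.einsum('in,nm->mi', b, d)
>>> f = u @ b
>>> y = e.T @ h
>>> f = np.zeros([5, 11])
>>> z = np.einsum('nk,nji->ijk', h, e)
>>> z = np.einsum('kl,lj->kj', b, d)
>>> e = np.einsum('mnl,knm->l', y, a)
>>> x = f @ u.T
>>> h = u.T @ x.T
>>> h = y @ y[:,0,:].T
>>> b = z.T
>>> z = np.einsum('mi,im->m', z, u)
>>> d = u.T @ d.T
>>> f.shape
(5, 11)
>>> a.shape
(11, 3, 23)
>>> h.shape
(23, 3, 23)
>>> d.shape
(11, 23)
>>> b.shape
(3, 11)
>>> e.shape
(7,)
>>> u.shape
(3, 11)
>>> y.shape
(23, 3, 7)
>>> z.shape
(11,)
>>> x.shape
(5, 3)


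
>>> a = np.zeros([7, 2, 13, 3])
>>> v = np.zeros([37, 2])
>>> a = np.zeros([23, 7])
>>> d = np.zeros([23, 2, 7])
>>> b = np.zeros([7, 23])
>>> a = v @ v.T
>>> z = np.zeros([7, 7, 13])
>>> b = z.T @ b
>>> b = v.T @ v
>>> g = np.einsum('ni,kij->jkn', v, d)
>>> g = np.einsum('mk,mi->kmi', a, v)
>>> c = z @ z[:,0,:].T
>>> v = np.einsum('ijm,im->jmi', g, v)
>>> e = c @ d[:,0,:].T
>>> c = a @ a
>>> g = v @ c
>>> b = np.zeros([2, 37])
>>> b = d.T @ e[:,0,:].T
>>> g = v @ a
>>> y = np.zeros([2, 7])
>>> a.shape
(37, 37)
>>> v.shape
(37, 2, 37)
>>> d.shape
(23, 2, 7)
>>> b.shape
(7, 2, 7)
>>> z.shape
(7, 7, 13)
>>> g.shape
(37, 2, 37)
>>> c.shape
(37, 37)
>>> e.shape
(7, 7, 23)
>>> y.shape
(2, 7)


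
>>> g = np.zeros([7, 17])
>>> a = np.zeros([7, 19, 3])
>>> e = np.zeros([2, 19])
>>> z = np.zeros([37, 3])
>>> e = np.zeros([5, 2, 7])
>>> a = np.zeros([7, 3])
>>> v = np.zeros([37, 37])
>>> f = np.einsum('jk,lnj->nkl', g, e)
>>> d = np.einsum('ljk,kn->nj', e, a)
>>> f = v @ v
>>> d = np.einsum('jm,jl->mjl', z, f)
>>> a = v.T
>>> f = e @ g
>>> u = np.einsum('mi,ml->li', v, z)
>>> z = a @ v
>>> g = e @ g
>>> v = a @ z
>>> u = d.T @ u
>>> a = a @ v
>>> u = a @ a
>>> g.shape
(5, 2, 17)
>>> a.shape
(37, 37)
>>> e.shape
(5, 2, 7)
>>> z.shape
(37, 37)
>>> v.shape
(37, 37)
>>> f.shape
(5, 2, 17)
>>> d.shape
(3, 37, 37)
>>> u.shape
(37, 37)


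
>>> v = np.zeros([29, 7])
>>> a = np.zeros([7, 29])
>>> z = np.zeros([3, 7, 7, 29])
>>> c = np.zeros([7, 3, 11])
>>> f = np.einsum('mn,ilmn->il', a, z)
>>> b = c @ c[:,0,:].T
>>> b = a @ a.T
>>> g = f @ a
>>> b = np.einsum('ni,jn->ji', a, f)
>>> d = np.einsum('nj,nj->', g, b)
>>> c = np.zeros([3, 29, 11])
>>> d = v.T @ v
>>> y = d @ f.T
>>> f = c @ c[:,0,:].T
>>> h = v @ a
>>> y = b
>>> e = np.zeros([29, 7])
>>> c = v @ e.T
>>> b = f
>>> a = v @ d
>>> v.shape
(29, 7)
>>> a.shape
(29, 7)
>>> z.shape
(3, 7, 7, 29)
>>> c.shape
(29, 29)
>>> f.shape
(3, 29, 3)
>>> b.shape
(3, 29, 3)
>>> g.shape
(3, 29)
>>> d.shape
(7, 7)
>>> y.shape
(3, 29)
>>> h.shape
(29, 29)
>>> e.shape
(29, 7)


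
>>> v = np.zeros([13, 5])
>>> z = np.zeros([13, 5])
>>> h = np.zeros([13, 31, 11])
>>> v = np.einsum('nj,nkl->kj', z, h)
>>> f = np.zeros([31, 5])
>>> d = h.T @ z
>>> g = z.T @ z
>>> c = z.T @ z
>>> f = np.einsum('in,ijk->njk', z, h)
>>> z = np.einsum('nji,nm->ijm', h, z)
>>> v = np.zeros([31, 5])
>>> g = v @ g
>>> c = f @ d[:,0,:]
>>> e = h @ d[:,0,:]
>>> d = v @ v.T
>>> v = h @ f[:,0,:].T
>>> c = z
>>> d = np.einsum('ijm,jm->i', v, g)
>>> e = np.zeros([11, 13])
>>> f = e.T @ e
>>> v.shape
(13, 31, 5)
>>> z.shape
(11, 31, 5)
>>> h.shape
(13, 31, 11)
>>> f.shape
(13, 13)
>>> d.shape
(13,)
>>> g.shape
(31, 5)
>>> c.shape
(11, 31, 5)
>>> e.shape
(11, 13)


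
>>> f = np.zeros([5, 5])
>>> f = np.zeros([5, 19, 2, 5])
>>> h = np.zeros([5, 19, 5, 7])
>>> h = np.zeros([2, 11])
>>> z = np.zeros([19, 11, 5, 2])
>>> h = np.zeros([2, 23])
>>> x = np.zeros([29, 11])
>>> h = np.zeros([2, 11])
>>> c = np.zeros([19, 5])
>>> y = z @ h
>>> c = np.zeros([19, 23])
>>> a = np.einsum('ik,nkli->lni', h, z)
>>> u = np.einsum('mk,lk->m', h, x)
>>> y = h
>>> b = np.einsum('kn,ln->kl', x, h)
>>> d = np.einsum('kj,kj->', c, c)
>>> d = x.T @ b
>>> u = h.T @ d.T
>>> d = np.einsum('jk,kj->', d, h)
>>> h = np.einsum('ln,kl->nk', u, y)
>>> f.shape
(5, 19, 2, 5)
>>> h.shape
(11, 2)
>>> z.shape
(19, 11, 5, 2)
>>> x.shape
(29, 11)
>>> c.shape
(19, 23)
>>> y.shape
(2, 11)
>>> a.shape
(5, 19, 2)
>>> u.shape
(11, 11)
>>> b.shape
(29, 2)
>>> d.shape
()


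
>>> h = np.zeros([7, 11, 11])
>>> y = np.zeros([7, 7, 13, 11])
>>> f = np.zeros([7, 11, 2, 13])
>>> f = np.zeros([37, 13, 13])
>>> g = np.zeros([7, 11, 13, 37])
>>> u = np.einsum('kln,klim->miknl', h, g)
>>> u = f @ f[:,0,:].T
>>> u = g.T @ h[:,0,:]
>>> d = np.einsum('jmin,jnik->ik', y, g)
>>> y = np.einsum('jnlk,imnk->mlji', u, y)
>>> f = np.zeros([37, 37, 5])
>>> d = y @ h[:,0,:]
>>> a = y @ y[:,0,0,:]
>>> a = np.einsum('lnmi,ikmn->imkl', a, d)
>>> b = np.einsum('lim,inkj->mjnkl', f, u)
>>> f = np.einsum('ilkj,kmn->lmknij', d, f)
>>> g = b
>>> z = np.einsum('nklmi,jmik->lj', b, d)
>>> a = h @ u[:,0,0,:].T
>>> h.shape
(7, 11, 11)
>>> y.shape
(7, 11, 37, 7)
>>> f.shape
(11, 37, 37, 5, 7, 11)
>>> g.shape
(5, 11, 13, 11, 37)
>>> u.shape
(37, 13, 11, 11)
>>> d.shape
(7, 11, 37, 11)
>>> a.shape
(7, 11, 37)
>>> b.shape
(5, 11, 13, 11, 37)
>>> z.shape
(13, 7)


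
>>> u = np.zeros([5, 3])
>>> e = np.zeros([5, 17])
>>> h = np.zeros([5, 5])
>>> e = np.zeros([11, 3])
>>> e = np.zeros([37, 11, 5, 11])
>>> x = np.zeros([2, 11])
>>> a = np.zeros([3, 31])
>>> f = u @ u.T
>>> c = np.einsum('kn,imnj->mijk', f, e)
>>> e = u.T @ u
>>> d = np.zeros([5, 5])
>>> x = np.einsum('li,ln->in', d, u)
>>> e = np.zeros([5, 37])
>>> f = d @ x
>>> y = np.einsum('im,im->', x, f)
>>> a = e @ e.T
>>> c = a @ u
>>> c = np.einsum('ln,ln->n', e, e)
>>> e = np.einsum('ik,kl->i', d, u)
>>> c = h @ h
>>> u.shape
(5, 3)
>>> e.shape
(5,)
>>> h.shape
(5, 5)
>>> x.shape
(5, 3)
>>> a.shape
(5, 5)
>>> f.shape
(5, 3)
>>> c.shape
(5, 5)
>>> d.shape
(5, 5)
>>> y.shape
()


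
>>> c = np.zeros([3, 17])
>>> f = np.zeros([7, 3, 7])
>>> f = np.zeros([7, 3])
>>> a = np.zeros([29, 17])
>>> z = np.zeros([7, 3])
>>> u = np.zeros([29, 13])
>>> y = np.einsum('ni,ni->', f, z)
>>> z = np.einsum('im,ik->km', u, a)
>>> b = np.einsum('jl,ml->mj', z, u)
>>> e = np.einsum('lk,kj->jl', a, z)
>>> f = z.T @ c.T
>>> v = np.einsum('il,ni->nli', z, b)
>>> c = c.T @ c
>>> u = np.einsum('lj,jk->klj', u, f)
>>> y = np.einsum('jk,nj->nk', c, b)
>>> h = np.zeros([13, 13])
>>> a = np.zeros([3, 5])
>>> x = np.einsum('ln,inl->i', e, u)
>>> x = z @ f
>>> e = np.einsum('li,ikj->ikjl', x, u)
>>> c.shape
(17, 17)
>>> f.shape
(13, 3)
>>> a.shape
(3, 5)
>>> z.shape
(17, 13)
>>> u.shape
(3, 29, 13)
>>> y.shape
(29, 17)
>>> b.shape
(29, 17)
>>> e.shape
(3, 29, 13, 17)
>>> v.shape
(29, 13, 17)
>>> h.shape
(13, 13)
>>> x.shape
(17, 3)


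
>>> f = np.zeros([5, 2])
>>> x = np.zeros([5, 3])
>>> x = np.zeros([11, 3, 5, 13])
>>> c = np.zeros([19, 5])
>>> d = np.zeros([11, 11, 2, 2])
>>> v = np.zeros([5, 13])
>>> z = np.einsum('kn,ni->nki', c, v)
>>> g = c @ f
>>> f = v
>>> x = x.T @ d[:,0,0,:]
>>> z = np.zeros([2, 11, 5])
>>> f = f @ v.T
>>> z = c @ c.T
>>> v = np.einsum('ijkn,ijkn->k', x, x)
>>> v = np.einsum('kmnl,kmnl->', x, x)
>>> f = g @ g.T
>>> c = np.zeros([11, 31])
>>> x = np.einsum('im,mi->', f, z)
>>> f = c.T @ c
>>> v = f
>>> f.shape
(31, 31)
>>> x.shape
()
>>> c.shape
(11, 31)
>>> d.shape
(11, 11, 2, 2)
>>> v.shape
(31, 31)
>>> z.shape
(19, 19)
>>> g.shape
(19, 2)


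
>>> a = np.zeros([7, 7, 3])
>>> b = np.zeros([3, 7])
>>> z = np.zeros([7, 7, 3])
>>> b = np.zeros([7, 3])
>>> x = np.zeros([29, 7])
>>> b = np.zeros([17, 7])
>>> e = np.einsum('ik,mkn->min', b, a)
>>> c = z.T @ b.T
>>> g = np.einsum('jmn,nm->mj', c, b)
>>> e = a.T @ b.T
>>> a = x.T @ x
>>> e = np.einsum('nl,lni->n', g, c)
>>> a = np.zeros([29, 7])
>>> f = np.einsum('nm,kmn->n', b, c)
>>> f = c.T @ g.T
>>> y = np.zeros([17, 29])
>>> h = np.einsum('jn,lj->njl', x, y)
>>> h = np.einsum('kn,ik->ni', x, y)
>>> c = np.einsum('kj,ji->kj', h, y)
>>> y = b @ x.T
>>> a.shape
(29, 7)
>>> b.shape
(17, 7)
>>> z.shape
(7, 7, 3)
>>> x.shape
(29, 7)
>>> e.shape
(7,)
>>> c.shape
(7, 17)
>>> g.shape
(7, 3)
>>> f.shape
(17, 7, 7)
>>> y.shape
(17, 29)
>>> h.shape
(7, 17)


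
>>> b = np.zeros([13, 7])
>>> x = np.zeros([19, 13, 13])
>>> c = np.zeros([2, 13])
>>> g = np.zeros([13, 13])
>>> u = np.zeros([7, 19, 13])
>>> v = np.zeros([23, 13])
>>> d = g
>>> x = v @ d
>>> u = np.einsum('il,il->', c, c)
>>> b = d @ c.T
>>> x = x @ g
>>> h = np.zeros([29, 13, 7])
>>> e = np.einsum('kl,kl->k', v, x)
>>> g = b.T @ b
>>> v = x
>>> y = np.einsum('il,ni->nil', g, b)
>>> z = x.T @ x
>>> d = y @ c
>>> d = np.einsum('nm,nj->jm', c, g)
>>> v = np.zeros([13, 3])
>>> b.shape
(13, 2)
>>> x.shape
(23, 13)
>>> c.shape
(2, 13)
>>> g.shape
(2, 2)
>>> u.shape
()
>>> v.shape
(13, 3)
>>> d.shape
(2, 13)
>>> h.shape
(29, 13, 7)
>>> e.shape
(23,)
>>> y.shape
(13, 2, 2)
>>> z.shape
(13, 13)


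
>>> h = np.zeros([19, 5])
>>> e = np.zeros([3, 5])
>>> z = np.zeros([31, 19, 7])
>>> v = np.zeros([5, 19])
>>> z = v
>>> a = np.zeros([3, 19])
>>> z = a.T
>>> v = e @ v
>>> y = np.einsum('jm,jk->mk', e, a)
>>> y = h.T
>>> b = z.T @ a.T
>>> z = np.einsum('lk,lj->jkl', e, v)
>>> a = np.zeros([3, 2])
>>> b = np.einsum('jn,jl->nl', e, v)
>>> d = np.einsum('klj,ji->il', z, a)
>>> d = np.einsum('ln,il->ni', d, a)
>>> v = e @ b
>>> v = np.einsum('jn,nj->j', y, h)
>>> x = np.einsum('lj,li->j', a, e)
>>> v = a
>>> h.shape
(19, 5)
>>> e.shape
(3, 5)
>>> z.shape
(19, 5, 3)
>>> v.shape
(3, 2)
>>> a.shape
(3, 2)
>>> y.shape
(5, 19)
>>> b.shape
(5, 19)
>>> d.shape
(5, 3)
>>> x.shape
(2,)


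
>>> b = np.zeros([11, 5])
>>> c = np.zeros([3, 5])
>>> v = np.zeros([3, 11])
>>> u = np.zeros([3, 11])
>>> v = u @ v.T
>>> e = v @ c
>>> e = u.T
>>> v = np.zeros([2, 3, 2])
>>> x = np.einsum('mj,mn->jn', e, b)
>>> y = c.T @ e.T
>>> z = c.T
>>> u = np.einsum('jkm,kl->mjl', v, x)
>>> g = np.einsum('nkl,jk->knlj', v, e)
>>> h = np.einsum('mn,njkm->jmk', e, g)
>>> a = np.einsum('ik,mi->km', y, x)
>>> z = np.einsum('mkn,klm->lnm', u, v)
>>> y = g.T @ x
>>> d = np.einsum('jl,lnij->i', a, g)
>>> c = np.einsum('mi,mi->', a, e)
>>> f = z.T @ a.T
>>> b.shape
(11, 5)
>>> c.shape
()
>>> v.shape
(2, 3, 2)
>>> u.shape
(2, 2, 5)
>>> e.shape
(11, 3)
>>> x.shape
(3, 5)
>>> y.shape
(11, 2, 2, 5)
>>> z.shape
(3, 5, 2)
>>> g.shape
(3, 2, 2, 11)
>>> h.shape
(2, 11, 2)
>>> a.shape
(11, 3)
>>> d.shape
(2,)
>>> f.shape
(2, 5, 11)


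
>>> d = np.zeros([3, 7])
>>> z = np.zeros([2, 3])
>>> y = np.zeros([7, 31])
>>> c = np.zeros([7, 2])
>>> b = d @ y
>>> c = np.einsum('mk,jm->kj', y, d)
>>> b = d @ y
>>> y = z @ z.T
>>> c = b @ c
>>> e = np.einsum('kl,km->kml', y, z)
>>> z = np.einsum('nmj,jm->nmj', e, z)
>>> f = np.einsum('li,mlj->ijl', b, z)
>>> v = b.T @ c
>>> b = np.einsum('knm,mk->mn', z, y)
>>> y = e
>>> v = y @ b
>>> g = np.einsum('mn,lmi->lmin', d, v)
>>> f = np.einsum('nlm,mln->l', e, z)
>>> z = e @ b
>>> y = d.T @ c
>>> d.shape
(3, 7)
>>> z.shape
(2, 3, 3)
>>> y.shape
(7, 3)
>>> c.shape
(3, 3)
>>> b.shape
(2, 3)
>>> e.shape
(2, 3, 2)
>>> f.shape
(3,)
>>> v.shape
(2, 3, 3)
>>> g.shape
(2, 3, 3, 7)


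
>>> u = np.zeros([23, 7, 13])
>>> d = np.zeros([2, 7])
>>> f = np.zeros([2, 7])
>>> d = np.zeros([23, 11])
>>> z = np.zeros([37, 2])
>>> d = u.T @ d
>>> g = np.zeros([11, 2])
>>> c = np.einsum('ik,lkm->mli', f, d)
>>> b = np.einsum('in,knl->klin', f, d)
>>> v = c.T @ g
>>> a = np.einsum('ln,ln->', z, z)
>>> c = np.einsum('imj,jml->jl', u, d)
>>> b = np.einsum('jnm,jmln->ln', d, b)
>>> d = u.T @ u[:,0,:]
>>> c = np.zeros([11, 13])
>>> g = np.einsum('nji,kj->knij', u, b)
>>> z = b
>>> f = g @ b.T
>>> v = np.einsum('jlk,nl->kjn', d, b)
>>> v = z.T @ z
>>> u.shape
(23, 7, 13)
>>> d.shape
(13, 7, 13)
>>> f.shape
(2, 23, 13, 2)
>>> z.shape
(2, 7)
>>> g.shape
(2, 23, 13, 7)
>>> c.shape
(11, 13)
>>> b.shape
(2, 7)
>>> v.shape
(7, 7)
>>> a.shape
()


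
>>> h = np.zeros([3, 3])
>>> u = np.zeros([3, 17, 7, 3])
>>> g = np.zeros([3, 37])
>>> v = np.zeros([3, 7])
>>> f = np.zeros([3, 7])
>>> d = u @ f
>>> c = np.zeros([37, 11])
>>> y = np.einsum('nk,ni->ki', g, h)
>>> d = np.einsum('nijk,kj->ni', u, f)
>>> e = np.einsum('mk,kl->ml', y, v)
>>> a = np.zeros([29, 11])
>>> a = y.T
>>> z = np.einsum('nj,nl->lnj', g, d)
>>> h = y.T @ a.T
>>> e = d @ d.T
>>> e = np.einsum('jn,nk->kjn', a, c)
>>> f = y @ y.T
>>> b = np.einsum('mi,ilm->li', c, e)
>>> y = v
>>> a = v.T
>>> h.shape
(3, 3)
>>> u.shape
(3, 17, 7, 3)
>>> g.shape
(3, 37)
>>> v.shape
(3, 7)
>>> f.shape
(37, 37)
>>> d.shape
(3, 17)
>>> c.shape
(37, 11)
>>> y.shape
(3, 7)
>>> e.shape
(11, 3, 37)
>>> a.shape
(7, 3)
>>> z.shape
(17, 3, 37)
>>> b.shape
(3, 11)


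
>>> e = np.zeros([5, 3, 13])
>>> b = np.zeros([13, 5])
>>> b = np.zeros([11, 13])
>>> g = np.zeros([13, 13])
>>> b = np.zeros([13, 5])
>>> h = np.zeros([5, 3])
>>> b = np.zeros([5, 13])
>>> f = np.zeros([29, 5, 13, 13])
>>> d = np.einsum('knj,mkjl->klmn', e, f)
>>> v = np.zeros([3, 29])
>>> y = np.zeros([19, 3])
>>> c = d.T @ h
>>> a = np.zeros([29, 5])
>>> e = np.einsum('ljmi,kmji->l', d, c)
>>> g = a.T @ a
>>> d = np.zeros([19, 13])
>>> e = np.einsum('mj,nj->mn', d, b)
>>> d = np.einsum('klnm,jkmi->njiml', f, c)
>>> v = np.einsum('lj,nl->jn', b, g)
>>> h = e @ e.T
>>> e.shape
(19, 5)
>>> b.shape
(5, 13)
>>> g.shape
(5, 5)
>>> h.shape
(19, 19)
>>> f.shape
(29, 5, 13, 13)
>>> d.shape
(13, 3, 3, 13, 5)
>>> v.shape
(13, 5)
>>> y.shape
(19, 3)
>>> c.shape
(3, 29, 13, 3)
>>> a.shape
(29, 5)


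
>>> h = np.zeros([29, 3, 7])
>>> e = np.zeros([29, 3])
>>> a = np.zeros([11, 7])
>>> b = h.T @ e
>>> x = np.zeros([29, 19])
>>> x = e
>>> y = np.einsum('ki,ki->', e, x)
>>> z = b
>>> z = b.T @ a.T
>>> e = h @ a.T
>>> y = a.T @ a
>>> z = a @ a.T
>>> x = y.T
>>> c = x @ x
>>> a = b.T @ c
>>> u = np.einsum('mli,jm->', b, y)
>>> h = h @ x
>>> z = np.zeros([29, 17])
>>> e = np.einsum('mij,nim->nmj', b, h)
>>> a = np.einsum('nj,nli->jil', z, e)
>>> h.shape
(29, 3, 7)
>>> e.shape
(29, 7, 3)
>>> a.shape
(17, 3, 7)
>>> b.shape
(7, 3, 3)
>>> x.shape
(7, 7)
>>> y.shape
(7, 7)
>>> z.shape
(29, 17)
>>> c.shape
(7, 7)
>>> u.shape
()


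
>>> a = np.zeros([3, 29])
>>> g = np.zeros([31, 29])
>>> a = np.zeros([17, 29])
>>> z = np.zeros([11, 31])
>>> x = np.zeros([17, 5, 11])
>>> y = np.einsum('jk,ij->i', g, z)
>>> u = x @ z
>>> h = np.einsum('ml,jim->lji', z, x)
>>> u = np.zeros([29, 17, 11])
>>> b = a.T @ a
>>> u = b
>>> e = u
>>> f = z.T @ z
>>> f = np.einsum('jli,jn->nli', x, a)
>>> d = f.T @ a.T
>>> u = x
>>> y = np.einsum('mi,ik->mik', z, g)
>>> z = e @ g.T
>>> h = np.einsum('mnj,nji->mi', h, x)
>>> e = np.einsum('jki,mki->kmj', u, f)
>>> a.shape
(17, 29)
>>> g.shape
(31, 29)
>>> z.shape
(29, 31)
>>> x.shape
(17, 5, 11)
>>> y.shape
(11, 31, 29)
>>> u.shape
(17, 5, 11)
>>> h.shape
(31, 11)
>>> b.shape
(29, 29)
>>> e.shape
(5, 29, 17)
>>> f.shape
(29, 5, 11)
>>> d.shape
(11, 5, 17)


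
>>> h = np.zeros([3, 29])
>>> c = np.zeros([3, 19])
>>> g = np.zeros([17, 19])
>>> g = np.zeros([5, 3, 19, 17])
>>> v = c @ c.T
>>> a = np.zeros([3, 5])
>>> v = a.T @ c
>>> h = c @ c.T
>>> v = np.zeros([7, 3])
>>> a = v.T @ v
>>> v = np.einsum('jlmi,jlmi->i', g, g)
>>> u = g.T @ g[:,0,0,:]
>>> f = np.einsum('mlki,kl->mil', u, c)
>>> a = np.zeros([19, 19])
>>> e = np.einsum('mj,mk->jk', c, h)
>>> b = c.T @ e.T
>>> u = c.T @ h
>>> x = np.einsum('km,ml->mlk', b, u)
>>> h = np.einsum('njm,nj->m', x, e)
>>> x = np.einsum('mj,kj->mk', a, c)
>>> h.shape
(19,)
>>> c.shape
(3, 19)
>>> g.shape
(5, 3, 19, 17)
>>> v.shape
(17,)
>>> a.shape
(19, 19)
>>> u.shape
(19, 3)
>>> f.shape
(17, 17, 19)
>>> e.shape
(19, 3)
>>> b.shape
(19, 19)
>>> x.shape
(19, 3)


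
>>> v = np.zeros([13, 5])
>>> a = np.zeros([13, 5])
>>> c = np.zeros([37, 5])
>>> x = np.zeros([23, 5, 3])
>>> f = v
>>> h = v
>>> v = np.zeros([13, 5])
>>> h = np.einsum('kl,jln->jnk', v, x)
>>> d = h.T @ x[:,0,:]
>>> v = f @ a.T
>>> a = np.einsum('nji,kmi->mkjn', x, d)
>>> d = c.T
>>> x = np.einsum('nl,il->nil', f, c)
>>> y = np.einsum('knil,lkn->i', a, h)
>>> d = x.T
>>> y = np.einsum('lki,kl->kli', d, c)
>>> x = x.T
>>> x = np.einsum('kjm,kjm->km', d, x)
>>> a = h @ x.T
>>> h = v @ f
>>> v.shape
(13, 13)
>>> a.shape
(23, 3, 5)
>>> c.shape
(37, 5)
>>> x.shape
(5, 13)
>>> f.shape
(13, 5)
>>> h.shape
(13, 5)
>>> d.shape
(5, 37, 13)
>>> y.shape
(37, 5, 13)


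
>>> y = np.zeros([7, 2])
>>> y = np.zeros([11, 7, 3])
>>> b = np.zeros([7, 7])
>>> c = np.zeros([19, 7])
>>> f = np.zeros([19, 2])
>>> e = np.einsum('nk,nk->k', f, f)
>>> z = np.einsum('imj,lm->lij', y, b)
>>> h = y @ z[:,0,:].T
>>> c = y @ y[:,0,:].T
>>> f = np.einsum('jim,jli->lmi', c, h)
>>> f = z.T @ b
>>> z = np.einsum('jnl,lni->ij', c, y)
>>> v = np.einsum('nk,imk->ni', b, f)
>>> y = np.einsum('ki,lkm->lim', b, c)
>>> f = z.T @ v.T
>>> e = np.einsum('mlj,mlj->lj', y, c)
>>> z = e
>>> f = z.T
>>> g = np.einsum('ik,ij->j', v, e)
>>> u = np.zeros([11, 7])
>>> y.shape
(11, 7, 11)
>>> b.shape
(7, 7)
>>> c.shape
(11, 7, 11)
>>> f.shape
(11, 7)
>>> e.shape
(7, 11)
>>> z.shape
(7, 11)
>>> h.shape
(11, 7, 7)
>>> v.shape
(7, 3)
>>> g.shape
(11,)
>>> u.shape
(11, 7)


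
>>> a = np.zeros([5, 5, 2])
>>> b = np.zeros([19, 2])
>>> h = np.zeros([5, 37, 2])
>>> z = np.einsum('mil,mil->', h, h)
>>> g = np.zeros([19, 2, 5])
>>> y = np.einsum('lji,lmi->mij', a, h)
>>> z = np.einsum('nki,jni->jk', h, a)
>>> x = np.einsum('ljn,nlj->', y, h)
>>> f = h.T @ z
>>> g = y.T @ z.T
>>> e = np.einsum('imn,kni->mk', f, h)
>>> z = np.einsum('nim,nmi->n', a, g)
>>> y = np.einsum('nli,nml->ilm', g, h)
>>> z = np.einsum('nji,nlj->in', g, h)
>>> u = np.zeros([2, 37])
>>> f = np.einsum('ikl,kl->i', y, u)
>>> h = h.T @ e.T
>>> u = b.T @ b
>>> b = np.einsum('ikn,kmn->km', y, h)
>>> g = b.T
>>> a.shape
(5, 5, 2)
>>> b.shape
(2, 37)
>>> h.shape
(2, 37, 37)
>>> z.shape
(5, 5)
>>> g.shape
(37, 2)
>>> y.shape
(5, 2, 37)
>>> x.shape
()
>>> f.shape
(5,)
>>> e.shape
(37, 5)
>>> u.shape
(2, 2)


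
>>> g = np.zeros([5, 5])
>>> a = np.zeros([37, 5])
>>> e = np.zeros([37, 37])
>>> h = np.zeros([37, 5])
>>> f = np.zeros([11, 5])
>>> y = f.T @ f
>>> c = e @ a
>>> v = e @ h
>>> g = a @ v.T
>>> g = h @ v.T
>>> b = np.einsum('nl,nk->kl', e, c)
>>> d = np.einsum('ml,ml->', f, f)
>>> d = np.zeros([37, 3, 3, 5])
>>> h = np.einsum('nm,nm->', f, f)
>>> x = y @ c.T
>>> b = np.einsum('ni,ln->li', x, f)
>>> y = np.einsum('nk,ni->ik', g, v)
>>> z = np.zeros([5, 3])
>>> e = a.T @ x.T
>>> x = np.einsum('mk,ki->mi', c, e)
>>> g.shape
(37, 37)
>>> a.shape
(37, 5)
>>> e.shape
(5, 5)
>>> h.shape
()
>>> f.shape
(11, 5)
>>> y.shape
(5, 37)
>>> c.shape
(37, 5)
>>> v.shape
(37, 5)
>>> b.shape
(11, 37)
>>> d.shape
(37, 3, 3, 5)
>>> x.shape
(37, 5)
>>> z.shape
(5, 3)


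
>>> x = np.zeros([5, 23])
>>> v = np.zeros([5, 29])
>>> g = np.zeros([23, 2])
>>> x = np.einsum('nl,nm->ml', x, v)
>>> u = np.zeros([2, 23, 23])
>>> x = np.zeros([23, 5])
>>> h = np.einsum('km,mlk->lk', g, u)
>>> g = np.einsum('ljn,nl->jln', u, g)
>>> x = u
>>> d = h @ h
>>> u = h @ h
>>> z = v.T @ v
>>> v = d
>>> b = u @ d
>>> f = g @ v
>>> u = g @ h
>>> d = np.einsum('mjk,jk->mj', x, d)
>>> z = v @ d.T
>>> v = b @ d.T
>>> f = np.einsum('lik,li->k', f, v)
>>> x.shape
(2, 23, 23)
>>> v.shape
(23, 2)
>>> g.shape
(23, 2, 23)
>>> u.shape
(23, 2, 23)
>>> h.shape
(23, 23)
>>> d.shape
(2, 23)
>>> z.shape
(23, 2)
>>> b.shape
(23, 23)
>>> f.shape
(23,)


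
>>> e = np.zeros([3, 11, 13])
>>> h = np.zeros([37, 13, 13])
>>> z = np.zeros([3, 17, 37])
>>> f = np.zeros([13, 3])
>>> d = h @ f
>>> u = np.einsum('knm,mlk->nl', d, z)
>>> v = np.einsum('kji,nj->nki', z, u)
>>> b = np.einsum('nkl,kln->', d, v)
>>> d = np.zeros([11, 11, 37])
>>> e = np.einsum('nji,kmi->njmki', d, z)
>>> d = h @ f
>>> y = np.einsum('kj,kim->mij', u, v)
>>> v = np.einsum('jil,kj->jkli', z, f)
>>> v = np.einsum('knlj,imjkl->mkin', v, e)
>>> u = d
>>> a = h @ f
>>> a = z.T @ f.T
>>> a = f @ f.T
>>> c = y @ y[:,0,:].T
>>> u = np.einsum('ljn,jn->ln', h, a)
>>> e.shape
(11, 11, 17, 3, 37)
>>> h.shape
(37, 13, 13)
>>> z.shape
(3, 17, 37)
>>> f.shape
(13, 3)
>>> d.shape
(37, 13, 3)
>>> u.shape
(37, 13)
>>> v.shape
(11, 3, 11, 13)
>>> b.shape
()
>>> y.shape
(37, 3, 17)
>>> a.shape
(13, 13)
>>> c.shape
(37, 3, 37)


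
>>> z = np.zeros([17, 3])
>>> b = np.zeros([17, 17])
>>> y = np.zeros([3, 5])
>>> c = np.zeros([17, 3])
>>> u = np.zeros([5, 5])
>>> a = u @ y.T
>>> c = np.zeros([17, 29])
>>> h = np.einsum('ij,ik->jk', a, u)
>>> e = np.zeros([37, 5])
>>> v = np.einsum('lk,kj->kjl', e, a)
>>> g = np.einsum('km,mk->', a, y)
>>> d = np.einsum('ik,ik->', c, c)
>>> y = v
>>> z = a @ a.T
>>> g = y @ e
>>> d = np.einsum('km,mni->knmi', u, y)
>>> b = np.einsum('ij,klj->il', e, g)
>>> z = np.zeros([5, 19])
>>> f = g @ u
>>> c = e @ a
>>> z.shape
(5, 19)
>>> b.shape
(37, 3)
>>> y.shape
(5, 3, 37)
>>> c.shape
(37, 3)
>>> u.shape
(5, 5)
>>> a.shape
(5, 3)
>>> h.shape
(3, 5)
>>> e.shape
(37, 5)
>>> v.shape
(5, 3, 37)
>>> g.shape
(5, 3, 5)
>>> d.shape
(5, 3, 5, 37)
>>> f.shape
(5, 3, 5)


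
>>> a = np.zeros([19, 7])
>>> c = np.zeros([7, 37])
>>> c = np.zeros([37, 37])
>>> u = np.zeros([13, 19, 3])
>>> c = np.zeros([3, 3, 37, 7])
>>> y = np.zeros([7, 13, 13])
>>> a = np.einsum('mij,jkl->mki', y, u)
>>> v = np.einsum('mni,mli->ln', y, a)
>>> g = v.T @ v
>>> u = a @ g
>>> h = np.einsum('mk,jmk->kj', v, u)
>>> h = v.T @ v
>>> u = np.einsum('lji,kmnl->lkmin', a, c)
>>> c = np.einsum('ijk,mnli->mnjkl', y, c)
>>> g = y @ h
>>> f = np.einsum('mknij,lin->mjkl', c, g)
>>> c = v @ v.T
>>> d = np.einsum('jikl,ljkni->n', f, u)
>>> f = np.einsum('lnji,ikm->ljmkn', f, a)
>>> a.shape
(7, 19, 13)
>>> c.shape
(19, 19)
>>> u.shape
(7, 3, 3, 13, 37)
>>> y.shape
(7, 13, 13)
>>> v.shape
(19, 13)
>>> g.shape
(7, 13, 13)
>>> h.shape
(13, 13)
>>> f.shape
(3, 3, 13, 19, 37)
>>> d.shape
(13,)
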